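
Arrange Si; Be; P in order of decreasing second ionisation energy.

P > Be > Si

The second ionization energy removes an electron from the +1 ion. For each element: Si⁺ still has 3 valence electrons; Be⁺ still has 1 valence electron; P⁺ still has 4 valence electrons.
All are still removing valence electrons, so compare the +1 ions as you would atoms: IE_2 generally rises across a period (higher Z_eff) and falls down a group (larger shell), subject to the usual subshell exceptions.
Valence configurations: Si⁺ [Ne]3s²3p¹, Be⁺ [He]2s¹, P⁺ [Ne]3s²3p².
Approximate IE_2 values (kJ/mol): Si 1577, Be 1757, P 1907.
Putting it together, IE_2: Si < Be < P.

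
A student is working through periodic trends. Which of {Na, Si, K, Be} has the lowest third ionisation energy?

Si

IE_3 is the cost of taking one more electron from the +2 cation: Na²⁺ is already 1 electron into the core; Si²⁺ still has 2 valence electrons; K²⁺ is already 1 electron into the core; Be²⁺ is the bare [He] core.
Breaking into a closed-shell core is much more expensive than removing a leftover valence electron — K, Na and Be have the largest IE_3 here.
The numbers (kJ/mol): Na 6910, Si 3232, K 4420, Be 14849.
Hence IE_3: Si < K < Na < Be.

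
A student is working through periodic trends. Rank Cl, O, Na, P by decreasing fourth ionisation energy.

The fourth ionization energy removes an electron from the +3 ion. For each element: Cl³⁺ still has 4 valence electrons; O³⁺ still has 3 valence electrons; Na³⁺ is already 2 electrons into the core; P³⁺ still has 2 valence electrons.
Breaking into a closed-shell core is much more expensive than removing a leftover valence electron — Na has the largest IE_4 here.
Valence configurations: Cl³⁺ [Ne]3s²3p², O³⁺ [He]2s²2p¹, P³⁺ [Ne]3s².
The numbers (kJ/mol): Cl 5159, O 7469, Na 9543, P 4964.
So the fourth ionization energies run P < Cl < O < Na.

Na > O > Cl > P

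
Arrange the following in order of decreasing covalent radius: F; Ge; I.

I > Ge > F

F is in period 2, group 17; Ge is in period 4, group 14; I is in period 5, group 17.
Across a period the added protons contract the valence shell; down a group each new principal shell makes the atom larger.
Here both period and group differ, so the two effects have to be weighed against each other.
Ge > F: relative to F, both the across-period and down-group shifts push Ge's atomic radius up.
I > Ge: the two effects oppose for this pair; the down-group effect wins (133 vs 121 pm).
Tabulated atomic radius (pm): F 64, Ge 121, I 133.
So from largest to smallest: I > Ge > F.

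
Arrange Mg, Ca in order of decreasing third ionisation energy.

Mg, Ca

Consider each +2 ion: Mg²⁺ is the bare [Ne] core; Ca²⁺ is the bare [Ar] core.
All of these are removing an electron from a noble-gas core or deeper; the smaller core (lower principal quantum number) is held far more tightly, and within a period the higher nuclear charge binds the same core more tightly.
Approximate IE_3 values (kJ/mol): Mg 7733, Ca 4912.
Hence IE_3: Ca < Mg.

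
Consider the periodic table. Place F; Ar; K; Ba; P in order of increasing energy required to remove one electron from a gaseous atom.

F is in period 2, group 17; P is in period 3, group 15; Ar is in period 3, group 18; K is in period 4, group 1; Ba is in period 6, group 2.
Removing the outermost electron gets harder across a period and easier down a group.
Here both period and group differ, so the two effects have to be weighed against each other.
Ba > K: period and group pull opposite ways; the across-period shift dominates (503 vs 419 kJ/mol).
P > Ba: both effects reinforce here, so P is clearly the higher of the two.
Ar > P: Ar lies to the right of P in period 3, so the across-period effect alone puts Ar higher.
F > Ar: the two effects oppose for this pair; the down-group effect wins (1681 vs 1521 kJ/mol).
Approximate values (kJ/mol): F 1681, P 1012, Ar 1521, K 419, Ba 503.
So from lowest to highest: K < Ba < P < Ar < F.

K < Ba < P < Ar < F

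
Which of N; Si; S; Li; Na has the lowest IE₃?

Si

After 2 electrons have been removed, what remains? N²⁺ still has 3 valence electrons; Si²⁺ still has 2 valence electrons; S²⁺ still has 4 valence electrons; Li²⁺ is already 1 electron into the core; Na²⁺ is already 1 electron into the core.
Pulling an electron out of a noble-gas core costs far more than removing a remaining valence electron, so Na and Li sit at the high end of IE_3.
Valence configurations: N²⁺ [He]2s²2p¹, Si²⁺ [Ne]3s², S²⁺ [Ne]3s²3p².
The numbers (kJ/mol): N 4578, Si 3232, S 3357, Li 11815, Na 6910.
Overall IE_3 order: Si < S < N < Na < Li.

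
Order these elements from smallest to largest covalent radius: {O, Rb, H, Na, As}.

H < O < As < Na < Rb

H is in period 1, group 1; O is in period 2, group 16; Na is in period 3, group 1; As is in period 4, group 15; Rb is in period 5, group 1.
Across a period the added protons contract the valence shell; down a group each new principal shell makes the atom larger.
Here both period and group differ, so the two effects have to be weighed against each other.
O > H: period and group pull opposite ways; the down-group shift dominates (63 vs 32 pm).
As > O: both effects reinforce here, so As is clearly the larger of the two.
Na > As: the two effects oppose for this pair; the across-period effect wins (155 vs 121 pm).
Rb > Na: Rb sits below Na in group 1, so the down-group effect alone puts Rb larger.
For reference (pm): H 32, O 63, Na 155, As 121, Rb 210.
So from smallest to largest: H < O < As < Na < Rb.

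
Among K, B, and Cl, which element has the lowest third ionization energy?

The third ionization energy removes an electron from the +2 ion. For each element: K²⁺ is already 1 electron into the core; B²⁺ still has 1 valence electron; Cl²⁺ still has 5 valence electrons.
Breaking into a closed-shell core is much more expensive than removing a leftover valence electron — K has the largest IE_3 here.
Valence configurations: B²⁺ [He]2s¹, Cl²⁺ [Ne]3s²3p³.
Approximate IE_3 values (kJ/mol): K 4420, B 3660, Cl 3822.
Overall IE_3 order: B < Cl < K.

B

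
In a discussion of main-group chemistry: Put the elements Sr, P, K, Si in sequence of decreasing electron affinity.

Si > P > K > Sr

Electron affinity generally becomes more exothermic across a period toward the halogens and less exothermic down a group.
These span different periods and groups, so the two trends combine.
K > Sr: the two effects oppose for this pair; the down-group effect wins (48 vs 5 kJ/mol).
P > K: both effects reinforce here, so P is clearly the higher of the two.
Si > P: this pair runs against the simple trend — see the exception note.
Note the exception: Si has a higher electron affinity than P, contrary to the simple trend — adding an electron to P's half-filled 3p³ is unfavourable, so Si (3p²) has the more exothermic EA.
For reference (kJ/mol): Si 134, P 72, K 48, Sr 5.
So from highest to lowest: Si > P > K > Sr.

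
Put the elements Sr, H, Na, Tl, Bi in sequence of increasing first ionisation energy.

Na, Sr, Tl, Bi, H

Across a period the outer electron is held more tightly (higher IE₁); down a group it sits in a higher shell, more shielded, and comes off more easily.
Here both period and group differ, so the two effects have to be weighed against each other.
Sr > Na: the two effects oppose for this pair; the across-period effect wins (550 vs 496 kJ/mol).
Tl > Sr: period and group pull opposite ways; the across-period shift dominates (589 vs 550 kJ/mol).
Bi > Tl: Bi lies to the right of Tl in period 6, so the across-period effect alone puts Bi higher.
H > Bi: the two effects oppose for this pair; the down-group effect wins (1312 vs 703 kJ/mol).
For reference (kJ/mol): H 1312, Na 496, Sr 550, Tl 589, Bi 703.
So from lowest to highest: Na < Sr < Tl < Bi < H.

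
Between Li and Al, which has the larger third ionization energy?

Li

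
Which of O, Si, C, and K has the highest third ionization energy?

O

Consider each +2 ion: O²⁺ still has 4 valence electrons; Si²⁺ still has 2 valence electrons; C²⁺ still has 2 valence electrons; K²⁺ is already 1 electron into the core.
Usually core removal costs more than valence removal, but here the competition is close: a tightly held n=2 valence electron can cost more to remove than an n=3 core electron, so the actual values have to decide it.
Valence configurations: O²⁺ [He]2s²2p², Si²⁺ [Ne]3s², C²⁺ [He]2s².
Tabulated IE_3 (kJ/mol): O 5300, Si 3232, C 4620, K 4420.
So the third ionization energies run Si < K < C < O.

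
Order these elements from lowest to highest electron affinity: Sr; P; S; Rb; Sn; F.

Sr < Rb < P < Sn < S < F

Atoms with high Z_eff and room in the valence shell (especially the halogens) have the most exothermic electron affinities.
Here both period and group differ, so the two effects have to be weighed against each other.
Rb > Sr: this pair runs against the simple trend — see the exception note.
P > Rb: both effects reinforce here, so P is clearly the higher of the two.
Sn > P: this pair runs against the simple trend — see the exception note.
S > Sn: both effects reinforce here, so S is clearly the higher of the two.
F > S: relative to S, both the across-period and down-group shifts push F's electron affinity up.
Note the exception: Rb has a higher electron affinity than Sr, contrary to the simple trend — adding an electron to Sr (ns²) has to open a new, higher-energy np subshell, which is unfavourable.
Note the exception: Sn has a higher electron affinity than P, contrary to the simple trend — adding an electron to P's half-filled np³ subshell costs electron-pairing energy.
Tabulated electron affinity (kJ/mol): F 328, P 72, S 200, Rb 47, Sr 5, Sn 107.
So from lowest to highest: Sr < Rb < P < Sn < S < F.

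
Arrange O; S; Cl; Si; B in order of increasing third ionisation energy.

Si < S < B < Cl < O

The third ionization energy removes an electron from the +2 ion. For each element: O²⁺ still has 4 valence electrons; S²⁺ still has 4 valence electrons; Cl²⁺ still has 5 valence electrons; Si²⁺ still has 2 valence electrons; B²⁺ still has 1 valence electron.
All are still removing valence electrons, so compare the +2 ions as you would atoms: IE_3 generally rises across a period (higher Z_eff) and falls down a group (larger shell), subject to the usual subshell exceptions.
Valence configurations: O²⁺ [He]2s²2p², S²⁺ [Ne]3s²3p², Cl²⁺ [Ne]3s²3p³, Si²⁺ [Ne]3s², B²⁺ [He]2s¹.
Tabulated IE_3 (kJ/mol): O 5300, S 3357, Cl 3822, Si 3232, B 3660.
Overall IE_3 order: Si < S < B < Cl < O.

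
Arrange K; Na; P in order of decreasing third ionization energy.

IE_3 is the cost of taking one more electron from the +2 cation: K²⁺ is already 1 electron into the core; Na²⁺ is already 1 electron into the core; P²⁺ still has 3 valence electrons.
Breaking into a closed-shell core is much more expensive than removing a leftover valence electron — K and Na have the largest IE_3 here.
Approximate IE_3 values (kJ/mol): K 4420, Na 6910, P 2914.
Hence IE_3: P < K < Na.

Na > K > P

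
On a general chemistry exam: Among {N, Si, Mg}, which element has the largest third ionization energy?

Mg

The third ionization energy removes an electron from the +2 ion. For each element: N²⁺ still has 3 valence electrons; Si²⁺ still has 2 valence electrons; Mg²⁺ is the bare [Ne] core.
Pulling an electron out of a noble-gas core costs far more than removing a remaining valence electron, so Mg sits at the high end of IE_3.
Valence configurations: N²⁺ [He]2s²2p¹, Si²⁺ [Ne]3s².
Approximate IE_3 values (kJ/mol): N 4578, Si 3232, Mg 7733.
Putting it together, IE_3: Si < N < Mg.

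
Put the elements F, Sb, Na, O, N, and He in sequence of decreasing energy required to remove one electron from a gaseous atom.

He, F, N, O, Sb, Na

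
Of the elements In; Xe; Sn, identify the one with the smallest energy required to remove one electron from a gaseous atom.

In

In is in period 5, group 13; Sn is in period 5, group 14; Xe is in period 5, group 18.
IE₁ increases left→right with effective nuclear charge and decreases top→bottom as the valence shell moves farther out.
All lie in period 5, so first ionization energy increases left to right.
The smallest energy required to remove one electron from a gaseous atom among these belongs to In.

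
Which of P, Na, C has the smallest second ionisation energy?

P

After 1 electron has been removed, what remains? P⁺ still has 4 valence electrons; Na⁺ is the bare [Ne] core; C⁺ still has 3 valence electrons.
Core electrons are held far more tightly than valence electrons, so Na tops the IE_2 order.
Valence configurations: P⁺ [Ne]3s²3p², C⁺ [He]2s²2p¹.
Approximate IE_2 values (kJ/mol): P 1907, Na 4562, C 2353.
Putting it together, IE_2: P < C < Na.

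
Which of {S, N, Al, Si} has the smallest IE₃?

Al

After 2 electrons have been removed, what remains? S²⁺ still has 4 valence electrons; N²⁺ still has 3 valence electrons; Al²⁺ still has 1 valence electron; Si²⁺ still has 2 valence electrons.
All are still removing valence electrons, so compare the +2 ions as you would atoms: IE_3 generally rises across a period (higher Z_eff) and falls down a group (larger shell), subject to the usual subshell exceptions.
Valence configurations: S²⁺ [Ne]3s²3p², N²⁺ [He]2s²2p¹, Al²⁺ [Ne]3s¹, Si²⁺ [Ne]3s².
Approximate IE_3 values (kJ/mol): S 3357, N 4578, Al 2745, Si 3232.
Putting it together, IE_3: Al < Si < S < N.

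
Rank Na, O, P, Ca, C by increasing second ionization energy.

IE_2 is the cost of taking one more electron from the +1 cation: Na⁺ is the bare [Ne] core; O⁺ still has 5 valence electrons; P⁺ still has 4 valence electrons; Ca⁺ still has 1 valence electron; C⁺ still has 3 valence electrons.
Breaking into a closed-shell core is much more expensive than removing a leftover valence electron — Na has the largest IE_2 here.
Valence configurations: O⁺ [He]2s²2p³, P⁺ [Ne]3s²3p², Ca⁺ [Ar]4s¹, C⁺ [He]2s²2p¹.
Tabulated IE_2 (kJ/mol): Na 4562, O 3388, P 1907, Ca 1145, C 2353.
So the second ionization energies run Ca < P < C < O < Na.

Ca < P < C < O < Na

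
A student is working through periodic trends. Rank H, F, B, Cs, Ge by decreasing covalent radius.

Atomic radius shrinks across a period as nuclear charge pulls the same shell inward, and grows down a group as new shells are added.
These span different periods and groups, so the two trends combine.
F > H: the two effects oppose for this pair; the down-group effect wins (64 vs 32 pm).
B > F: B lies to the left of F in period 2, so the across-period effect alone puts B larger.
Ge > B: the two effects oppose for this pair; the down-group effect wins (121 vs 85 pm).
Cs > Ge: both effects reinforce here, so Cs is clearly the larger of the two.
Tabulated atomic radius (pm): H 32, B 85, F 64, Ge 121, Cs 232.
So from largest to smallest: Cs > Ge > B > F > H.

Cs > Ge > B > F > H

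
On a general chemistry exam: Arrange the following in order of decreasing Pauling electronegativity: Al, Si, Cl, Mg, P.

Cl > P > Si > Al > Mg

Mg is in period 3, group 2; Al is in period 3, group 13; Si is in period 3, group 14; P is in period 3, group 15; Cl is in period 3, group 17.
Smaller atoms with higher effective nuclear charge are more electronegative.
All lie in period 3, so electronegativity increases left to right.
So from highest to lowest: Cl > P > Si > Al > Mg.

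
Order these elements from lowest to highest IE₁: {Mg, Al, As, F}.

Al, Mg, As, F

F is in period 2, group 17; Mg is in period 3, group 2; Al is in period 3, group 13; As is in period 4, group 15.
Across a period the outer electron is held more tightly (higher IE₁); down a group it sits in a higher shell, more shielded, and comes off more easily.
These span different periods and groups, so the two trends combine.
Mg > Al: this pair runs against the simple trend — see the exception note.
As > Mg: the two effects oppose for this pair; the across-period effect wins (947 vs 738 kJ/mol).
F > As: relative to As, both the across-period and down-group shifts push F's first ionization energy up.
Note the exception: Mg has a higher first ionization energy than Al, contrary to the simple trend — Al's single 3p electron is easier to remove than one from Mg's filled 3s².
Tabulated first ionization energy (kJ/mol): F 1681, Mg 738, Al 578, As 947.
So from lowest to highest: Al < Mg < As < F.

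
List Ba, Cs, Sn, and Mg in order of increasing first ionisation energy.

Removing the outermost electron gets harder across a period and easier down a group.
These span different periods and groups, so the two trends combine.
Ba > Cs: both are in period 6; the period trend gives Ba the larger value.
Sn > Ba: both effects reinforce here, so Sn is clearly the higher of the two.
Mg > Sn: the two effects oppose for this pair; the down-group effect wins (738 vs 709 kJ/mol).
For reference (kJ/mol): Mg 738, Sn 709, Cs 376, Ba 503.
So from lowest to highest: Cs < Ba < Sn < Mg.

Cs, Ba, Sn, Mg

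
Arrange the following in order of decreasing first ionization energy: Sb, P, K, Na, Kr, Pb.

Na is in period 3, group 1; P is in period 3, group 15; K is in period 4, group 1; Kr is in period 4, group 18; Sb is in period 5, group 15; Pb is in period 6, group 14.
Across a period the outer electron is held more tightly (higher IE₁); down a group it sits in a higher shell, more shielded, and comes off more easily.
These span different periods and groups, so the two trends combine.
Na > K: Na sits above K in group 1, so the down-group effect alone puts Na higher.
Pb > Na: the two effects oppose for this pair; the across-period effect wins (716 vs 496 kJ/mol).
Sb > Pb: relative to Pb, both the across-period and down-group shifts push Sb's first ionization energy up.
P > Sb: they share group 15; the group trend gives P the larger value.
Kr > P: the two effects oppose for this pair; the across-period effect wins (1351 vs 1012 kJ/mol).
For reference (kJ/mol): Na 496, P 1012, K 419, Kr 1351, Sb 831, Pb 716.
So from highest to lowest: Kr > P > Sb > Pb > Na > K.

Kr > P > Sb > Pb > Na > K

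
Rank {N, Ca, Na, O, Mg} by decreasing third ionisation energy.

After 2 electrons have been removed, what remains? N²⁺ still has 3 valence electrons; Ca²⁺ is the bare [Ar] core; Na²⁺ is already 1 electron into the core; O²⁺ still has 4 valence electrons; Mg²⁺ is the bare [Ne] core.
Usually core removal costs more than valence removal, but here the competition is close: a tightly held n=2 valence electron can cost more to remove than an n=3 core electron, so the actual values have to decide it.
Valence configurations: N²⁺ [He]2s²2p¹, O²⁺ [He]2s²2p².
Tabulated IE_3 (kJ/mol): N 4578, Ca 4912, Na 6910, O 5300, Mg 7733.
So the third ionization energies run N < Ca < O < Na < Mg.

Mg > Na > O > Ca > N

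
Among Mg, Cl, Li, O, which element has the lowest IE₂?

IE_2 is the cost of taking one more electron from the +1 cation: Mg⁺ still has 1 valence electron; Cl⁺ still has 6 valence electrons; Li⁺ is the bare [He] core; O⁺ still has 5 valence electrons.
Pulling an electron out of a noble-gas core costs far more than removing a remaining valence electron, so Li sits at the high end of IE_2.
Valence configurations: Mg⁺ [Ne]3s¹, Cl⁺ [Ne]3s²3p⁴, O⁺ [He]2s²2p³.
The numbers (kJ/mol): Mg 1451, Cl 2298, Li 7298, O 3388.
Overall IE_2 order: Mg < Cl < O < Li.

Mg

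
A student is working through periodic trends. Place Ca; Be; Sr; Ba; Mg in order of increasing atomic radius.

Be < Mg < Ca < Sr < Ba

Atomic radius shrinks across a period as nuclear charge pulls the same shell inward, and grows down a group as new shells are added.
All are in group 2, so atomic radius increases down the group.
So from smallest to largest: Be < Mg < Ca < Sr < Ba.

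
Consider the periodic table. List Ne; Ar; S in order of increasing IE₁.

Ne is in period 2, group 18; S is in period 3, group 16; Ar is in period 3, group 18.
Removing the outermost electron gets harder across a period and easier down a group.
These span different periods and groups, so the two trends combine.
Ar > S: both are in period 3; the period trend gives Ar the larger value.
Ne > Ar: Ne sits above Ar in group 18, so the down-group effect alone puts Ne higher.
Tabulated first ionization energy (kJ/mol): Ne 2081, S 1000, Ar 1521.
So from lowest to highest: S < Ar < Ne.

S < Ar < Ne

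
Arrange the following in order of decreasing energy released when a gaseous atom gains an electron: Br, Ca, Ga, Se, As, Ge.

Br > Se > Ge > As > Ga > Ca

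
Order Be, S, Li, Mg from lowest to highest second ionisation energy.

After 1 electron has been removed, what remains? Be⁺ still has 1 valence electron; S⁺ still has 5 valence electrons; Li⁺ is the bare [He] core; Mg⁺ still has 1 valence electron.
Pulling an electron out of a noble-gas core costs far more than removing a remaining valence electron, so Li sits at the high end of IE_2.
Valence configurations: Be⁺ [He]2s¹, S⁺ [Ne]3s²3p³, Mg⁺ [Ne]3s¹.
Tabulated IE_2 (kJ/mol): Be 1757, S 2252, Li 7298, Mg 1451.
Hence IE_2: Mg < Be < S < Li.

Mg < Be < S < Li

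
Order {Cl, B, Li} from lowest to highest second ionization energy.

IE_2 is the cost of taking one more electron from the +1 cation: Cl⁺ still has 6 valence electrons; B⁺ still has 2 valence electrons; Li⁺ is the bare [He] core.
Core electrons are held far more tightly than valence electrons, so Li tops the IE_2 order.
Valence configurations: Cl⁺ [Ne]3s²3p⁴, B⁺ [He]2s².
The numbers (kJ/mol): Cl 2298, B 2427, Li 7298.
Overall IE_2 order: Cl < B < Li.

Cl < B < Li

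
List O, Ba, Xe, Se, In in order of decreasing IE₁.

O > Xe > Se > In > Ba

O is in period 2, group 16; Se is in period 4, group 16; In is in period 5, group 13; Xe is in period 5, group 18; Ba is in period 6, group 2.
Across a period the outer electron is held more tightly (higher IE₁); down a group it sits in a higher shell, more shielded, and comes off more easily.
Here both period and group differ, so the two effects have to be weighed against each other.
In > Ba: both effects reinforce here, so In is clearly the higher of the two.
Se > In: both effects reinforce here, so Se is clearly the higher of the two.
Xe > Se: period and group pull opposite ways; the across-period shift dominates (1170 vs 941 kJ/mol).
O > Xe: the two effects oppose for this pair; the down-group effect wins (1314 vs 1170 kJ/mol).
For reference (kJ/mol): O 1314, Se 941, In 558, Xe 1170, Ba 503.
So from highest to lowest: O > Xe > Se > In > Ba.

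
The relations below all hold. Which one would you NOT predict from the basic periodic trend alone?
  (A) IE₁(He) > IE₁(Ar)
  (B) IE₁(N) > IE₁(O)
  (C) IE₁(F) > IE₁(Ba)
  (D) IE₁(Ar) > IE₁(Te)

The general trend: first ionization energy increases across a period and decreases down a group.
(A) He (period 1, group 18) vs Ar (period 3, group 18): the stated order agrees with the simple trend.
(B) N (period 2, group 15) vs O (period 2, group 16): the stated order contradicts the simple trend.
(C) F (period 2, group 17) vs Ba (period 6, group 2): the stated order agrees with the simple trend.
(D) Ar (period 3, group 18) vs Te (period 5, group 16): the stated order agrees with the simple trend.
The exception is (B): pairing an electron in O's 2p⁴ costs repulsion energy, so O ionizes more easily than half-filled N (2p³).

(B)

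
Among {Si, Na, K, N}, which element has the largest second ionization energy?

Na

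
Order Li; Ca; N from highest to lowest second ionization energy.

After 1 electron has been removed, what remains? Li⁺ is the bare [He] core; Ca⁺ still has 1 valence electron; N⁺ still has 4 valence electrons.
Core electrons are held far more tightly than valence electrons, so Li tops the IE_2 order.
Valence configurations: Ca⁺ [Ar]4s¹, N⁺ [He]2s²2p².
Tabulated IE_2 (kJ/mol): Li 7298, Ca 1145, N 2856.
Hence IE_2: Ca < N < Li.

Li, N, Ca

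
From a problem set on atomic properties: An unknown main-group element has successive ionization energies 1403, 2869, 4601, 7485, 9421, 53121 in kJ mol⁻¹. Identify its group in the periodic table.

Look for the largest jump between consecutive ionization energies: IE6/IE5 ≈ 5.6, far larger than any earlier ratio.
That jump marks the point where a core electron is being removed. So the atom has 5 valence electrons.
A main-group element with 5 valence electrons is in group 15.

Group 15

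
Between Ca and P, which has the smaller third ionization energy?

IE_3 is the cost of taking one more electron from the +2 cation: Ca²⁺ is the bare [Ar] core; P²⁺ still has 3 valence electrons.
Breaking into a closed-shell core is much more expensive than removing a leftover valence electron — Ca has the largest IE_3 here.
Tabulated IE_3 (kJ/mol): Ca 4912, P 2914.
Putting it together, IE_3: P < Ca.

P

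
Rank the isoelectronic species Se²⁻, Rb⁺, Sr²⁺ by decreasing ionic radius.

All of these have 36 electrons, so size is governed by nuclear charge alone: the more protons, the stronger the pull on the same electron cloud, and the smaller the ion.
Nuclear charges: Sr²⁺ (Z=38), Rb⁺ (Z=37), Se²⁻ (Z=34).
Largest to smallest: Se²⁻ > Rb⁺ > Sr²⁺.

Se²⁻ > Rb⁺ > Sr²⁺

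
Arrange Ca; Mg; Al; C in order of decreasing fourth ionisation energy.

Al > Mg > Ca > C

The fourth ionization energy removes an electron from the +3 ion. For each element: Ca³⁺ is already 1 electron into the core; Mg³⁺ is already 1 electron into the core; Al³⁺ is the bare [Ne] core; C³⁺ still has 1 valence electron.
Breaking into a closed-shell core is much more expensive than removing a leftover valence electron — Ca, Mg and Al have the largest IE_4 here.
The numbers (kJ/mol): Ca 6491, Mg 10543, Al 11577, C 6223.
Overall IE_4 order: C < Ca < Mg < Al.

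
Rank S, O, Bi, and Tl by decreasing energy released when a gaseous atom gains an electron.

Electron affinity generally becomes more exothermic across a period toward the halogens and less exothermic down a group.
These span different periods and groups, so the two trends combine.
Bi > Tl: Bi lies to the right of Tl in period 6, so the across-period effect alone puts Bi higher.
O > Bi: relative to Bi, both the across-period and down-group shifts push O's electron affinity up.
S > O: this pair runs against the simple trend — see the exception note.
Note the exception: S has a higher electron affinity than O, contrary to the simple trend — the compact 2p subshell of O repels the added electron more than S's larger 3p does.
For reference (kJ/mol): O 141, S 200, Tl 19, Bi 91.
So from highest to lowest: S > O > Bi > Tl.

S > O > Bi > Tl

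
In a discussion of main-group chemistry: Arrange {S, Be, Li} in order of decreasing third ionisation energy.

Be > Li > S

The third ionization energy removes an electron from the +2 ion. For each element: S²⁺ still has 4 valence electrons; Be²⁺ is the bare [He] core; Li²⁺ is already 1 electron into the core.
Breaking into a closed-shell core is much more expensive than removing a leftover valence electron — Li and Be have the largest IE_3 here.
The numbers (kJ/mol): S 3357, Be 14849, Li 11815.
Overall IE_3 order: S < Li < Be.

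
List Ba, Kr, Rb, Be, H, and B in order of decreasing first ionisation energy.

Removing the outermost electron gets harder across a period and easier down a group.
Neither a single period nor a single group — weigh both effects.
Ba > Rb: the two effects oppose for this pair; the across-period effect wins (503 vs 403 kJ/mol).
B > Ba: both effects reinforce here, so B is clearly the higher of the two.
Be > B: this pair runs against the simple trend — see the exception note.
H > Be: period and group pull opposite ways; the down-group shift dominates (1312 vs 900 kJ/mol).
Kr > H: the two effects oppose for this pair; the across-period effect wins (1351 vs 1312 kJ/mol).
Note the exception: Be has a higher first ionization energy than B, contrary to the simple trend — removing B's lone 2p electron is easier than breaking Be's filled 2s².
Approximate values (kJ/mol): H 1312, Be 900, B 801, Kr 1351, Rb 403, Ba 503.
So from highest to lowest: Kr > H > Be > B > Ba > Rb.

Kr, H, Be, B, Ba, Rb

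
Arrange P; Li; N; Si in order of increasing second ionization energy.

Si < P < N < Li

The second ionization energy removes an electron from the +1 ion. For each element: P⁺ still has 4 valence electrons; Li⁺ is the bare [He] core; N⁺ still has 4 valence electrons; Si⁺ still has 3 valence electrons.
Breaking into a closed-shell core is much more expensive than removing a leftover valence electron — Li has the largest IE_2 here.
Valence configurations: P⁺ [Ne]3s²3p², N⁺ [He]2s²2p², Si⁺ [Ne]3s²3p¹.
The numbers (kJ/mol): P 1907, Li 7298, N 2856, Si 1577.
Hence IE_2: Si < P < N < Li.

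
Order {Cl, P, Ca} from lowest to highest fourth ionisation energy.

After 3 electrons have been removed, what remains? Cl³⁺ still has 4 valence electrons; P³⁺ still has 2 valence electrons; Ca³⁺ is already 1 electron into the core.
Breaking into a closed-shell core is much more expensive than removing a leftover valence electron — Ca has the largest IE_4 here.
Valence configurations: Cl³⁺ [Ne]3s²3p², P³⁺ [Ne]3s².
The numbers (kJ/mol): Cl 5159, P 4964, Ca 6491.
Overall IE_4 order: P < Cl < Ca.

P < Cl < Ca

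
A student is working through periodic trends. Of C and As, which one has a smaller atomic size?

Atomic radius shrinks across a period as nuclear charge pulls the same shell inward, and grows down a group as new shells are added.
These span different periods and groups, so the two trends combine.
As > C: the two effects oppose for this pair; the down-group effect wins (121 vs 75 pm).
For reference (pm): C 75, As 121.
So C has the smaller atomic size (C < As).

C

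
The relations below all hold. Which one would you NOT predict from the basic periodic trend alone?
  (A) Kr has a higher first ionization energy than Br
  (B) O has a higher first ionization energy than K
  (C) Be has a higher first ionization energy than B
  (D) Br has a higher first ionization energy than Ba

(C)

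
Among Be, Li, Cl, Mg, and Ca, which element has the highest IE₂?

Consider each +1 ion: Be⁺ still has 1 valence electron; Li⁺ is the bare [He] core; Cl⁺ still has 6 valence electrons; Mg⁺ still has 1 valence electron; Ca⁺ still has 1 valence electron.
Pulling an electron out of a noble-gas core costs far more than removing a remaining valence electron, so Li sits at the high end of IE_2.
Valence configurations: Be⁺ [He]2s¹, Cl⁺ [Ne]3s²3p⁴, Mg⁺ [Ne]3s¹, Ca⁺ [Ar]4s¹.
Approximate IE_2 values (kJ/mol): Be 1757, Li 7298, Cl 2298, Mg 1451, Ca 1145.
So the second ionization energies run Ca < Mg < Be < Cl < Li.

Li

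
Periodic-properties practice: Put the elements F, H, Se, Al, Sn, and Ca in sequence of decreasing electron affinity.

EA tends to increase across a period and decrease down a group, though the pattern is less regular than for IE or radius.
These span different periods and groups, so the two trends combine.
Al > Ca: relative to Ca, both the across-period and down-group shifts push Al's electron affinity up.
H > Al: period and group pull opposite ways; the down-group shift dominates (73 vs 42 kJ/mol).
Sn > H: the two effects oppose for this pair; the across-period effect wins (107 vs 73 kJ/mol).
Se > Sn: relative to Sn, both the across-period and down-group shifts push Se's electron affinity up.
F > Se: relative to Se, both the across-period and down-group shifts push F's electron affinity up.
Tabulated electron affinity (kJ/mol): H 73, F 328, Al 42, Ca 2, Se 195, Sn 107.
So from highest to lowest: F > Se > Sn > H > Al > Ca.

F > Se > Sn > H > Al > Ca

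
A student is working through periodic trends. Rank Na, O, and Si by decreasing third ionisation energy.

The third ionization energy removes an electron from the +2 ion. For each element: Na²⁺ is already 1 electron into the core; O²⁺ still has 4 valence electrons; Si²⁺ still has 2 valence electrons.
Pulling an electron out of a noble-gas core costs far more than removing a remaining valence electron, so Na sits at the high end of IE_3.
Valence configurations: O²⁺ [He]2s²2p², Si²⁺ [Ne]3s².
Tabulated IE_3 (kJ/mol): Na 6910, O 5300, Si 3232.
Hence IE_3: Si < O < Na.

Na > O > Si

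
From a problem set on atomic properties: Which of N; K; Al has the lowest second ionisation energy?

Consider each +1 ion: N⁺ still has 4 valence electrons; K⁺ is the bare [Ar] core; Al⁺ still has 2 valence electrons.
Breaking into a closed-shell core is much more expensive than removing a leftover valence electron — K has the largest IE_2 here.
Valence configurations: N⁺ [He]2s²2p², Al⁺ [Ne]3s².
Approximate IE_2 values (kJ/mol): N 2856, K 3052, Al 1817.
Overall IE_2 order: Al < N < K.

Al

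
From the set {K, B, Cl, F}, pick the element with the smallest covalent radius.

Radius decreases left→right (rising Z_eff, same n) and increases top→bottom (higher n).
Here both period and group differ, so the two effects have to be weighed against each other.
B > F: both are in period 2; the period trend gives B the larger value.
Cl > B: the two effects oppose for this pair; the down-group effect wins (99 vs 85 pm).
K > Cl: relative to Cl, both the across-period and down-group shifts push K's atomic radius up.
Approximate values (pm): B 85, F 64, Cl 99, K 196.
The smallest covalent radius among these belongs to F.

F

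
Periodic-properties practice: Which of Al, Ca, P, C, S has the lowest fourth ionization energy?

S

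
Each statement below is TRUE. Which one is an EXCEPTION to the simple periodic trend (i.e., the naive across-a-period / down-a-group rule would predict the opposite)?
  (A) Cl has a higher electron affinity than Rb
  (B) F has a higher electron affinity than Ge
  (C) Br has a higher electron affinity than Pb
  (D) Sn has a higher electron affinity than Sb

(D)

The general trend: electron affinity increases across a period and decreases down a group.
(A) Cl (period 3, group 17) vs Rb (period 5, group 1): the stated order agrees with the simple trend.
(B) F (period 2, group 17) vs Ge (period 4, group 14): the stated order agrees with the simple trend.
(C) Br (period 4, group 17) vs Pb (period 6, group 14): the stated order agrees with the simple trend.
(D) Sn (period 5, group 14) vs Sb (period 5, group 15): the stated order contradicts the simple trend.
The exception is (D): adding an electron to Sb's half-filled 5p³ is unfavourable, so Sn has the more exothermic EA.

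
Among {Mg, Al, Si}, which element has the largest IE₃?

Mg

IE_3 is the cost of taking one more electron from the +2 cation: Mg²⁺ is the bare [Ne] core; Al²⁺ still has 1 valence electron; Si²⁺ still has 2 valence electrons.
Core electrons are held far more tightly than valence electrons, so Mg tops the IE_3 order.
Valence configurations: Al²⁺ [Ne]3s¹, Si²⁺ [Ne]3s².
Tabulated IE_3 (kJ/mol): Mg 7733, Al 2745, Si 3232.
So the third ionization energies run Al < Si < Mg.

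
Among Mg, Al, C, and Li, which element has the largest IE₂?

The second ionization energy removes an electron from the +1 ion. For each element: Mg⁺ still has 1 valence electron; Al⁺ still has 2 valence electrons; C⁺ still has 3 valence electrons; Li⁺ is the bare [He] core.
Core electrons are held far more tightly than valence electrons, so Li tops the IE_2 order.
Valence configurations: Mg⁺ [Ne]3s¹, Al⁺ [Ne]3s², C⁺ [He]2s²2p¹.
Approximate IE_2 values (kJ/mol): Mg 1451, Al 1817, C 2353, Li 7298.
So the second ionization energies run Mg < Al < C < Li.

Li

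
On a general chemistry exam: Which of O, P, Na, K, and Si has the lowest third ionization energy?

P

The third ionization energy removes an electron from the +2 ion. For each element: O²⁺ still has 4 valence electrons; P²⁺ still has 3 valence electrons; Na²⁺ is already 1 electron into the core; K²⁺ is already 1 electron into the core; Si²⁺ still has 2 valence electrons.
Usually core removal costs more than valence removal, but here the competition is close: a tightly held n=2 valence electron can cost more to remove than an n=3 core electron, so the actual values have to decide it.
Valence configurations: O²⁺ [He]2s²2p², P²⁺ [Ne]3s²3p¹, Si²⁺ [Ne]3s².
P²⁺ loses a lone 3p electron whereas Si²⁺ must break into a filled 3s² pair, so IE_3(Si) > IE_3(P) even though P has the higher nuclear charge.
Approximate IE_3 values (kJ/mol): O 5300, P 2914, Na 6910, K 4420, Si 3232.
Overall IE_3 order: P < Si < K < O < Na.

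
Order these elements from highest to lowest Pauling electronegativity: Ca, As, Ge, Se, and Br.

Ca is in period 4, group 2; Ge is in period 4, group 14; As is in period 4, group 15; Se is in period 4, group 16; Br is in period 4, group 17.
Electronegativity increases across a period and decreases down a group, tracking effective nuclear charge and atomic size.
All lie in period 4, so electronegativity increases left to right.
So from highest to lowest: Br > Se > As > Ge > Ca.

Br, Se, As, Ge, Ca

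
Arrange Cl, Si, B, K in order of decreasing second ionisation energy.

K > B > Cl > Si

The second ionization energy removes an electron from the +1 ion. For each element: Cl⁺ still has 6 valence electrons; Si⁺ still has 3 valence electrons; B⁺ still has 2 valence electrons; K⁺ is the bare [Ar] core.
Core electrons are held far more tightly than valence electrons, so K tops the IE_2 order.
Valence configurations: Cl⁺ [Ne]3s²3p⁴, Si⁺ [Ne]3s²3p¹, B⁺ [He]2s².
The numbers (kJ/mol): Cl 2298, Si 1577, B 2427, K 3052.
So the second ionization energies run Si < Cl < B < K.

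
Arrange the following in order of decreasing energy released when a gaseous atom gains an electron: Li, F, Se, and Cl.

Li is in period 2, group 1; F is in period 2, group 17; Cl is in period 3, group 17; Se is in period 4, group 16.
Atoms with high Z_eff and room in the valence shell (especially the halogens) have the most exothermic electron affinities.
Neither a single period nor a single group — weigh both effects.
Se > Li: the two effects oppose for this pair; the across-period effect wins (195 vs 60 kJ/mol).
F > Se: both effects reinforce here, so F is clearly the higher of the two.
Cl > F: this pair runs against the simple trend — see the exception note.
Note the exception: Cl has a higher electron affinity than F, contrary to the simple trend — F's small 2p subshell makes the incoming electron feel strong e⁻–e⁻ repulsion, so Cl actually releases more energy on gaining an electron.
For reference (kJ/mol): Li 60, F 328, Cl 349, Se 195.
So from highest to lowest: Cl > F > Se > Li.

Cl > F > Se > Li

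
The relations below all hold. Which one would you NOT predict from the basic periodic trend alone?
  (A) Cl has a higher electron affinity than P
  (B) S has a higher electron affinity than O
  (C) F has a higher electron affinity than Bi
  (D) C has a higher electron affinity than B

(B)

The general trend: electron affinity increases across a period and decreases down a group.
(A) Cl (period 3, group 17) vs P (period 3, group 15): the stated order agrees with the simple trend.
(B) S (period 3, group 16) vs O (period 2, group 16): the stated order contradicts the simple trend.
(C) F (period 2, group 17) vs Bi (period 6, group 15): the stated order agrees with the simple trend.
(D) C (period 2, group 14) vs B (period 2, group 13): the stated order agrees with the simple trend.
The exception is (B): the compact 2p subshell of O repels the added electron more than S's larger 3p does.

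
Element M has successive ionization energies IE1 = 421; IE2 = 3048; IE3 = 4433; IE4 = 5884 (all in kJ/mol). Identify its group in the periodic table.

Group 1

Look for the largest jump between consecutive ionization energies: IE2/IE1 ≈ 7.2, far larger than any earlier ratio.
That jump marks the point where a core electron is being removed. So the atom has 1 valence electron.
A main-group element with 1 valence electron is in group 1.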